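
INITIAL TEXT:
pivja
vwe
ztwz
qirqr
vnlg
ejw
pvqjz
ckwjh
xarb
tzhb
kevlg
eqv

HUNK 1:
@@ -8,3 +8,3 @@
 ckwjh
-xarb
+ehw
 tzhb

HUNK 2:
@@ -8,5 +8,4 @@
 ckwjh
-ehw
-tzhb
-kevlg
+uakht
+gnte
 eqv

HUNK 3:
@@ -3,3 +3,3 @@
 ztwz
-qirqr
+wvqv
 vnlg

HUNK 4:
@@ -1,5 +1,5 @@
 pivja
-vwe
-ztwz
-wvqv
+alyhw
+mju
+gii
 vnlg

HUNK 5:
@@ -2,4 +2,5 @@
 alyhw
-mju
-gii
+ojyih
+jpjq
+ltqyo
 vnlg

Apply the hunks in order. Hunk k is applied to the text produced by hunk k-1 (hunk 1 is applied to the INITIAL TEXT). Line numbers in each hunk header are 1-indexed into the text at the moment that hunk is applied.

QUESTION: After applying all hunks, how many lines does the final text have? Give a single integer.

Hunk 1: at line 8 remove [xarb] add [ehw] -> 12 lines: pivja vwe ztwz qirqr vnlg ejw pvqjz ckwjh ehw tzhb kevlg eqv
Hunk 2: at line 8 remove [ehw,tzhb,kevlg] add [uakht,gnte] -> 11 lines: pivja vwe ztwz qirqr vnlg ejw pvqjz ckwjh uakht gnte eqv
Hunk 3: at line 3 remove [qirqr] add [wvqv] -> 11 lines: pivja vwe ztwz wvqv vnlg ejw pvqjz ckwjh uakht gnte eqv
Hunk 4: at line 1 remove [vwe,ztwz,wvqv] add [alyhw,mju,gii] -> 11 lines: pivja alyhw mju gii vnlg ejw pvqjz ckwjh uakht gnte eqv
Hunk 5: at line 2 remove [mju,gii] add [ojyih,jpjq,ltqyo] -> 12 lines: pivja alyhw ojyih jpjq ltqyo vnlg ejw pvqjz ckwjh uakht gnte eqv
Final line count: 12

Answer: 12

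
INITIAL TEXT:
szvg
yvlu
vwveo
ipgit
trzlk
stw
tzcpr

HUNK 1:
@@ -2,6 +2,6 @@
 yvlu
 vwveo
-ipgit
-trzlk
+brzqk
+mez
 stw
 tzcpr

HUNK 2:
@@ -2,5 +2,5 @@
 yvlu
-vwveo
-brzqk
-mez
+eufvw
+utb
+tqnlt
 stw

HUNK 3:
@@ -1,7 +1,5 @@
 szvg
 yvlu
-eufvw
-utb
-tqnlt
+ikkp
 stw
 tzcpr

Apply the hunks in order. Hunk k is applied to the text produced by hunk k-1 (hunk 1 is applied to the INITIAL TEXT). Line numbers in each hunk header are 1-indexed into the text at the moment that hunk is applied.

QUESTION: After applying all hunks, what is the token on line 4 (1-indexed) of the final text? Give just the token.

Hunk 1: at line 2 remove [ipgit,trzlk] add [brzqk,mez] -> 7 lines: szvg yvlu vwveo brzqk mez stw tzcpr
Hunk 2: at line 2 remove [vwveo,brzqk,mez] add [eufvw,utb,tqnlt] -> 7 lines: szvg yvlu eufvw utb tqnlt stw tzcpr
Hunk 3: at line 1 remove [eufvw,utb,tqnlt] add [ikkp] -> 5 lines: szvg yvlu ikkp stw tzcpr
Final line 4: stw

Answer: stw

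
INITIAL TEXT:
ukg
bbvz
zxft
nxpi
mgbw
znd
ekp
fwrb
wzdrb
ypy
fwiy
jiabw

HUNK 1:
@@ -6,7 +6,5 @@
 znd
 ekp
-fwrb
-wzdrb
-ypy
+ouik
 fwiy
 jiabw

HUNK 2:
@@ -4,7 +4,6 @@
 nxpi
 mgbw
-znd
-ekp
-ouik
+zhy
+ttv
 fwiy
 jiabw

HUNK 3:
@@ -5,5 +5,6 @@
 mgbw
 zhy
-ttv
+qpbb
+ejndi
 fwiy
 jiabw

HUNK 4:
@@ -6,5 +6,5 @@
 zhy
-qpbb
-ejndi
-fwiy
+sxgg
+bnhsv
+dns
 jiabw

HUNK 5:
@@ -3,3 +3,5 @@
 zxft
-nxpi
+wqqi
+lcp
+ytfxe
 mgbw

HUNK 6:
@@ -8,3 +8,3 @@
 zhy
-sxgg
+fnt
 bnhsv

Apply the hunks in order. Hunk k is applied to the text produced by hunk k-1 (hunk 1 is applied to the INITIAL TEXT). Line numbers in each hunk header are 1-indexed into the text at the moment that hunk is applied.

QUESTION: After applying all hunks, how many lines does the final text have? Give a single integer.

Answer: 12

Derivation:
Hunk 1: at line 6 remove [fwrb,wzdrb,ypy] add [ouik] -> 10 lines: ukg bbvz zxft nxpi mgbw znd ekp ouik fwiy jiabw
Hunk 2: at line 4 remove [znd,ekp,ouik] add [zhy,ttv] -> 9 lines: ukg bbvz zxft nxpi mgbw zhy ttv fwiy jiabw
Hunk 3: at line 5 remove [ttv] add [qpbb,ejndi] -> 10 lines: ukg bbvz zxft nxpi mgbw zhy qpbb ejndi fwiy jiabw
Hunk 4: at line 6 remove [qpbb,ejndi,fwiy] add [sxgg,bnhsv,dns] -> 10 lines: ukg bbvz zxft nxpi mgbw zhy sxgg bnhsv dns jiabw
Hunk 5: at line 3 remove [nxpi] add [wqqi,lcp,ytfxe] -> 12 lines: ukg bbvz zxft wqqi lcp ytfxe mgbw zhy sxgg bnhsv dns jiabw
Hunk 6: at line 8 remove [sxgg] add [fnt] -> 12 lines: ukg bbvz zxft wqqi lcp ytfxe mgbw zhy fnt bnhsv dns jiabw
Final line count: 12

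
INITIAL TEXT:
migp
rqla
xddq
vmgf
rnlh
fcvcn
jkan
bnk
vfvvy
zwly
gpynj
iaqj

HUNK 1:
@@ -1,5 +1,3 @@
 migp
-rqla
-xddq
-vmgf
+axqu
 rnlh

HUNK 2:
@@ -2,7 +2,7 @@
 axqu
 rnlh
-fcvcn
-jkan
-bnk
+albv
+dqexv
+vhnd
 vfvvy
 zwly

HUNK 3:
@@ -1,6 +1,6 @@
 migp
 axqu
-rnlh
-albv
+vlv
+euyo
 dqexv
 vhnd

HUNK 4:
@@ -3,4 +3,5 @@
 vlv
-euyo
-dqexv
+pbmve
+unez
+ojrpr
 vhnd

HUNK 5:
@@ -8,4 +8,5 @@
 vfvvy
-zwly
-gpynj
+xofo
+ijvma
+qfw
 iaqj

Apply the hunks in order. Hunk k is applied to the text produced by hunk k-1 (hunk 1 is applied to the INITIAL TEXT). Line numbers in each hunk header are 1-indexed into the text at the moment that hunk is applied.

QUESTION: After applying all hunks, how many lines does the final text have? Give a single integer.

Hunk 1: at line 1 remove [rqla,xddq,vmgf] add [axqu] -> 10 lines: migp axqu rnlh fcvcn jkan bnk vfvvy zwly gpynj iaqj
Hunk 2: at line 2 remove [fcvcn,jkan,bnk] add [albv,dqexv,vhnd] -> 10 lines: migp axqu rnlh albv dqexv vhnd vfvvy zwly gpynj iaqj
Hunk 3: at line 1 remove [rnlh,albv] add [vlv,euyo] -> 10 lines: migp axqu vlv euyo dqexv vhnd vfvvy zwly gpynj iaqj
Hunk 4: at line 3 remove [euyo,dqexv] add [pbmve,unez,ojrpr] -> 11 lines: migp axqu vlv pbmve unez ojrpr vhnd vfvvy zwly gpynj iaqj
Hunk 5: at line 8 remove [zwly,gpynj] add [xofo,ijvma,qfw] -> 12 lines: migp axqu vlv pbmve unez ojrpr vhnd vfvvy xofo ijvma qfw iaqj
Final line count: 12

Answer: 12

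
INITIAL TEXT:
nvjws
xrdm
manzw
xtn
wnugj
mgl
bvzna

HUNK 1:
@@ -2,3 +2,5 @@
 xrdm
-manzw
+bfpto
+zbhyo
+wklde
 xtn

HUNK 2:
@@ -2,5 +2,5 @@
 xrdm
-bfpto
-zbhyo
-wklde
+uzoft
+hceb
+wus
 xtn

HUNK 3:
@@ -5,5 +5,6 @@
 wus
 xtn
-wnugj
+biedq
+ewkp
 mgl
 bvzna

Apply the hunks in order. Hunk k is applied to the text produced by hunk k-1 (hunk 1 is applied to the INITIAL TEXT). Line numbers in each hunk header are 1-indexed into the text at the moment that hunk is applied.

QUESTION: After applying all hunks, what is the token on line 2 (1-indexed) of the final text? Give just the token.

Answer: xrdm

Derivation:
Hunk 1: at line 2 remove [manzw] add [bfpto,zbhyo,wklde] -> 9 lines: nvjws xrdm bfpto zbhyo wklde xtn wnugj mgl bvzna
Hunk 2: at line 2 remove [bfpto,zbhyo,wklde] add [uzoft,hceb,wus] -> 9 lines: nvjws xrdm uzoft hceb wus xtn wnugj mgl bvzna
Hunk 3: at line 5 remove [wnugj] add [biedq,ewkp] -> 10 lines: nvjws xrdm uzoft hceb wus xtn biedq ewkp mgl bvzna
Final line 2: xrdm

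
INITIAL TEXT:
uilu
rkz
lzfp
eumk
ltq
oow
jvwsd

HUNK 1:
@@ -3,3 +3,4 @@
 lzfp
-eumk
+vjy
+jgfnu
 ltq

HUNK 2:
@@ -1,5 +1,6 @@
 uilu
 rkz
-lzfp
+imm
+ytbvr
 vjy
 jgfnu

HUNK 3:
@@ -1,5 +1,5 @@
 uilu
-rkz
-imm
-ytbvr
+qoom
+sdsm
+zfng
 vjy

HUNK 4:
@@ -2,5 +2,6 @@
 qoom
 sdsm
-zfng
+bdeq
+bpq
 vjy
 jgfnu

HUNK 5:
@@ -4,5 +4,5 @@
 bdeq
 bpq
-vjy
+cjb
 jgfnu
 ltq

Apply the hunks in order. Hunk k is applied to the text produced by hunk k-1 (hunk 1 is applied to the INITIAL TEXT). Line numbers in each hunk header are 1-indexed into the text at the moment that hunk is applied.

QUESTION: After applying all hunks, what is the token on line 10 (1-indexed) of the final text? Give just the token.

Answer: jvwsd

Derivation:
Hunk 1: at line 3 remove [eumk] add [vjy,jgfnu] -> 8 lines: uilu rkz lzfp vjy jgfnu ltq oow jvwsd
Hunk 2: at line 1 remove [lzfp] add [imm,ytbvr] -> 9 lines: uilu rkz imm ytbvr vjy jgfnu ltq oow jvwsd
Hunk 3: at line 1 remove [rkz,imm,ytbvr] add [qoom,sdsm,zfng] -> 9 lines: uilu qoom sdsm zfng vjy jgfnu ltq oow jvwsd
Hunk 4: at line 2 remove [zfng] add [bdeq,bpq] -> 10 lines: uilu qoom sdsm bdeq bpq vjy jgfnu ltq oow jvwsd
Hunk 5: at line 4 remove [vjy] add [cjb] -> 10 lines: uilu qoom sdsm bdeq bpq cjb jgfnu ltq oow jvwsd
Final line 10: jvwsd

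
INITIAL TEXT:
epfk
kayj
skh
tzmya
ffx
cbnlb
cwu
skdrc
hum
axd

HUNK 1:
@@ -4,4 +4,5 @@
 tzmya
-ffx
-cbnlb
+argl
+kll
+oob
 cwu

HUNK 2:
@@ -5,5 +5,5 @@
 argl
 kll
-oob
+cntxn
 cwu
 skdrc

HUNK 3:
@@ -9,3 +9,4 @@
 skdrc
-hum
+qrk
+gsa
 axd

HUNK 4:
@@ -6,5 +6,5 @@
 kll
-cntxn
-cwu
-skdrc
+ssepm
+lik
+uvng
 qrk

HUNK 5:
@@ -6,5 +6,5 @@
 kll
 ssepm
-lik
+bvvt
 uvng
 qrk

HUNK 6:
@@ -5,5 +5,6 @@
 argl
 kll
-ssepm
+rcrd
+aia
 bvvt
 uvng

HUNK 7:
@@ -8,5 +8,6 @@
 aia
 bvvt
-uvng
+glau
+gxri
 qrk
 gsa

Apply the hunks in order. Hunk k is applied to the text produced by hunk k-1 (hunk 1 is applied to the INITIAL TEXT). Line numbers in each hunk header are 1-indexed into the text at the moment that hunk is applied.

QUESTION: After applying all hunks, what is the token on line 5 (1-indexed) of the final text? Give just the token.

Hunk 1: at line 4 remove [ffx,cbnlb] add [argl,kll,oob] -> 11 lines: epfk kayj skh tzmya argl kll oob cwu skdrc hum axd
Hunk 2: at line 5 remove [oob] add [cntxn] -> 11 lines: epfk kayj skh tzmya argl kll cntxn cwu skdrc hum axd
Hunk 3: at line 9 remove [hum] add [qrk,gsa] -> 12 lines: epfk kayj skh tzmya argl kll cntxn cwu skdrc qrk gsa axd
Hunk 4: at line 6 remove [cntxn,cwu,skdrc] add [ssepm,lik,uvng] -> 12 lines: epfk kayj skh tzmya argl kll ssepm lik uvng qrk gsa axd
Hunk 5: at line 6 remove [lik] add [bvvt] -> 12 lines: epfk kayj skh tzmya argl kll ssepm bvvt uvng qrk gsa axd
Hunk 6: at line 5 remove [ssepm] add [rcrd,aia] -> 13 lines: epfk kayj skh tzmya argl kll rcrd aia bvvt uvng qrk gsa axd
Hunk 7: at line 8 remove [uvng] add [glau,gxri] -> 14 lines: epfk kayj skh tzmya argl kll rcrd aia bvvt glau gxri qrk gsa axd
Final line 5: argl

Answer: argl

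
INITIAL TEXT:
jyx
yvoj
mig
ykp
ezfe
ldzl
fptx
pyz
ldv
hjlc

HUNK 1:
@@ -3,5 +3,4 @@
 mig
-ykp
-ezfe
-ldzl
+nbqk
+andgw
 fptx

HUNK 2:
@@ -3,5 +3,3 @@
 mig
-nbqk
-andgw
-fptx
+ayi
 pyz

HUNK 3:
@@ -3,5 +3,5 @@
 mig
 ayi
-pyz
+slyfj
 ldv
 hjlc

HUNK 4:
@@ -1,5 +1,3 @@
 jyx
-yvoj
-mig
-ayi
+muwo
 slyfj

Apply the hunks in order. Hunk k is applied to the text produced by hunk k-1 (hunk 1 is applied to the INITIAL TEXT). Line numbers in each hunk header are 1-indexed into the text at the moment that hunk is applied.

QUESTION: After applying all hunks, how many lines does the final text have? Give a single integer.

Hunk 1: at line 3 remove [ykp,ezfe,ldzl] add [nbqk,andgw] -> 9 lines: jyx yvoj mig nbqk andgw fptx pyz ldv hjlc
Hunk 2: at line 3 remove [nbqk,andgw,fptx] add [ayi] -> 7 lines: jyx yvoj mig ayi pyz ldv hjlc
Hunk 3: at line 3 remove [pyz] add [slyfj] -> 7 lines: jyx yvoj mig ayi slyfj ldv hjlc
Hunk 4: at line 1 remove [yvoj,mig,ayi] add [muwo] -> 5 lines: jyx muwo slyfj ldv hjlc
Final line count: 5

Answer: 5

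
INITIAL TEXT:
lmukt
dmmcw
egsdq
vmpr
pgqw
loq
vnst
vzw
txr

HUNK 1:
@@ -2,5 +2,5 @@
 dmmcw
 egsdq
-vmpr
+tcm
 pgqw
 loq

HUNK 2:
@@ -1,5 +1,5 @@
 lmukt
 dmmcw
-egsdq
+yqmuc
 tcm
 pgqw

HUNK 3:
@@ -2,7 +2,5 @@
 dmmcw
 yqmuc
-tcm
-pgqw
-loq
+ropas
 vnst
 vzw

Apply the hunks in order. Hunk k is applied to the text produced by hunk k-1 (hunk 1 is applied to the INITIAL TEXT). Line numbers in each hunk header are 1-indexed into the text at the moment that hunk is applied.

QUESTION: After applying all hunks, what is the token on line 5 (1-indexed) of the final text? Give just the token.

Answer: vnst

Derivation:
Hunk 1: at line 2 remove [vmpr] add [tcm] -> 9 lines: lmukt dmmcw egsdq tcm pgqw loq vnst vzw txr
Hunk 2: at line 1 remove [egsdq] add [yqmuc] -> 9 lines: lmukt dmmcw yqmuc tcm pgqw loq vnst vzw txr
Hunk 3: at line 2 remove [tcm,pgqw,loq] add [ropas] -> 7 lines: lmukt dmmcw yqmuc ropas vnst vzw txr
Final line 5: vnst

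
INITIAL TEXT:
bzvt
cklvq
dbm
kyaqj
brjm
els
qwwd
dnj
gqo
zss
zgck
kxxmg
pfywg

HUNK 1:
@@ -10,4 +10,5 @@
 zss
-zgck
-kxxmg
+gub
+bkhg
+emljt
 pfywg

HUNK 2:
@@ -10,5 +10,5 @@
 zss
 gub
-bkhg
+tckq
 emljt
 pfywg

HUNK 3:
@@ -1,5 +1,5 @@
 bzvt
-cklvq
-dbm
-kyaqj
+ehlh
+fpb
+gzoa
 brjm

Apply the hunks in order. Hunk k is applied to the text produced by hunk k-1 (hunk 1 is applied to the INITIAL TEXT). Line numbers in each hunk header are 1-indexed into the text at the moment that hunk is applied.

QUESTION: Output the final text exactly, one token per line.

Answer: bzvt
ehlh
fpb
gzoa
brjm
els
qwwd
dnj
gqo
zss
gub
tckq
emljt
pfywg

Derivation:
Hunk 1: at line 10 remove [zgck,kxxmg] add [gub,bkhg,emljt] -> 14 lines: bzvt cklvq dbm kyaqj brjm els qwwd dnj gqo zss gub bkhg emljt pfywg
Hunk 2: at line 10 remove [bkhg] add [tckq] -> 14 lines: bzvt cklvq dbm kyaqj brjm els qwwd dnj gqo zss gub tckq emljt pfywg
Hunk 3: at line 1 remove [cklvq,dbm,kyaqj] add [ehlh,fpb,gzoa] -> 14 lines: bzvt ehlh fpb gzoa brjm els qwwd dnj gqo zss gub tckq emljt pfywg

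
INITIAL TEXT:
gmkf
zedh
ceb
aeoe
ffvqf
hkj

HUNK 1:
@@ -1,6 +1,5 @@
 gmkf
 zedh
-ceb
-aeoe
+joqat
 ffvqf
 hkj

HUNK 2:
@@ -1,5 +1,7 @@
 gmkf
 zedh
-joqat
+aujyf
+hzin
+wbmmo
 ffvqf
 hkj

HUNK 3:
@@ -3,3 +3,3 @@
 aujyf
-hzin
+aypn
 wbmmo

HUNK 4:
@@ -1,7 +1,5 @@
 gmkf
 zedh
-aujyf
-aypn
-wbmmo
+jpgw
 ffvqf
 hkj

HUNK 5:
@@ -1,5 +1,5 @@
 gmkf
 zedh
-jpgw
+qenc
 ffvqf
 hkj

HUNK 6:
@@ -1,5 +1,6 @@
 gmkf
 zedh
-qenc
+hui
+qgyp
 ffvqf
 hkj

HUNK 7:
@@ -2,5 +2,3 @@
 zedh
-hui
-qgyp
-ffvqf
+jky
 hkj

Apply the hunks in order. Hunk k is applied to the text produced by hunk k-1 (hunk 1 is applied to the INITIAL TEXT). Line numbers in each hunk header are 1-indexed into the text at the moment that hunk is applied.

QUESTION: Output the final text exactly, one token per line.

Answer: gmkf
zedh
jky
hkj

Derivation:
Hunk 1: at line 1 remove [ceb,aeoe] add [joqat] -> 5 lines: gmkf zedh joqat ffvqf hkj
Hunk 2: at line 1 remove [joqat] add [aujyf,hzin,wbmmo] -> 7 lines: gmkf zedh aujyf hzin wbmmo ffvqf hkj
Hunk 3: at line 3 remove [hzin] add [aypn] -> 7 lines: gmkf zedh aujyf aypn wbmmo ffvqf hkj
Hunk 4: at line 1 remove [aujyf,aypn,wbmmo] add [jpgw] -> 5 lines: gmkf zedh jpgw ffvqf hkj
Hunk 5: at line 1 remove [jpgw] add [qenc] -> 5 lines: gmkf zedh qenc ffvqf hkj
Hunk 6: at line 1 remove [qenc] add [hui,qgyp] -> 6 lines: gmkf zedh hui qgyp ffvqf hkj
Hunk 7: at line 2 remove [hui,qgyp,ffvqf] add [jky] -> 4 lines: gmkf zedh jky hkj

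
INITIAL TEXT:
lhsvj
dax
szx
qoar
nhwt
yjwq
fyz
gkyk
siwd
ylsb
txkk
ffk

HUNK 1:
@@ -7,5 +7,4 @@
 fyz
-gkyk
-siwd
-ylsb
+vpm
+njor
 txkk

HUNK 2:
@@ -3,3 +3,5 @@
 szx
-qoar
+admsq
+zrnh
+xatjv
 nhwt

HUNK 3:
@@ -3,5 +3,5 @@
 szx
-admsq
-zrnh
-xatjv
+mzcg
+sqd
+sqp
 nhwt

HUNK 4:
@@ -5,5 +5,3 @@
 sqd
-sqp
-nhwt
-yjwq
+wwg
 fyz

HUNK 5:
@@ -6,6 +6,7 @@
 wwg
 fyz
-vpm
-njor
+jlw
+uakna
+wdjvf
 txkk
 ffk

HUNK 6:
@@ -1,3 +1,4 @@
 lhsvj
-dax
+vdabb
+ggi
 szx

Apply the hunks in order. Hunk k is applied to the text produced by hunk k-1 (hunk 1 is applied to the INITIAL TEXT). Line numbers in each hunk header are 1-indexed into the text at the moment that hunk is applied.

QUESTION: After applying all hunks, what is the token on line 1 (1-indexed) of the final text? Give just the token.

Answer: lhsvj

Derivation:
Hunk 1: at line 7 remove [gkyk,siwd,ylsb] add [vpm,njor] -> 11 lines: lhsvj dax szx qoar nhwt yjwq fyz vpm njor txkk ffk
Hunk 2: at line 3 remove [qoar] add [admsq,zrnh,xatjv] -> 13 lines: lhsvj dax szx admsq zrnh xatjv nhwt yjwq fyz vpm njor txkk ffk
Hunk 3: at line 3 remove [admsq,zrnh,xatjv] add [mzcg,sqd,sqp] -> 13 lines: lhsvj dax szx mzcg sqd sqp nhwt yjwq fyz vpm njor txkk ffk
Hunk 4: at line 5 remove [sqp,nhwt,yjwq] add [wwg] -> 11 lines: lhsvj dax szx mzcg sqd wwg fyz vpm njor txkk ffk
Hunk 5: at line 6 remove [vpm,njor] add [jlw,uakna,wdjvf] -> 12 lines: lhsvj dax szx mzcg sqd wwg fyz jlw uakna wdjvf txkk ffk
Hunk 6: at line 1 remove [dax] add [vdabb,ggi] -> 13 lines: lhsvj vdabb ggi szx mzcg sqd wwg fyz jlw uakna wdjvf txkk ffk
Final line 1: lhsvj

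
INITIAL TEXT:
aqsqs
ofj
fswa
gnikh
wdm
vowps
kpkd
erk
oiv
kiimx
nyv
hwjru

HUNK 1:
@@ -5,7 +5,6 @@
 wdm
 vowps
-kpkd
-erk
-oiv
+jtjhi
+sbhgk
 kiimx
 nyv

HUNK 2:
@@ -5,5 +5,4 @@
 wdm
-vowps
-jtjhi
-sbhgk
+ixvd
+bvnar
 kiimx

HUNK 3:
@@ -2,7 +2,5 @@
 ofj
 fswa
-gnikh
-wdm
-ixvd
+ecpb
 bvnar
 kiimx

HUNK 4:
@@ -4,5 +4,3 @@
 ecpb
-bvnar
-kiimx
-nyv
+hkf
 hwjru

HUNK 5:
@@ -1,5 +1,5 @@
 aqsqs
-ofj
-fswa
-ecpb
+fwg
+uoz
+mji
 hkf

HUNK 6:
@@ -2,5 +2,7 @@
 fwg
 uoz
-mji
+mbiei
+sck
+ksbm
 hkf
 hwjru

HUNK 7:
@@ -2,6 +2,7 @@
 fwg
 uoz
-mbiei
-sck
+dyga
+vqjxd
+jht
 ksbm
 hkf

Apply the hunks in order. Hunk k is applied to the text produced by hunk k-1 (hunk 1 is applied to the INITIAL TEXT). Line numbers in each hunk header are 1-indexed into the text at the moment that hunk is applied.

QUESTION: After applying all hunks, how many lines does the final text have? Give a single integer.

Answer: 9

Derivation:
Hunk 1: at line 5 remove [kpkd,erk,oiv] add [jtjhi,sbhgk] -> 11 lines: aqsqs ofj fswa gnikh wdm vowps jtjhi sbhgk kiimx nyv hwjru
Hunk 2: at line 5 remove [vowps,jtjhi,sbhgk] add [ixvd,bvnar] -> 10 lines: aqsqs ofj fswa gnikh wdm ixvd bvnar kiimx nyv hwjru
Hunk 3: at line 2 remove [gnikh,wdm,ixvd] add [ecpb] -> 8 lines: aqsqs ofj fswa ecpb bvnar kiimx nyv hwjru
Hunk 4: at line 4 remove [bvnar,kiimx,nyv] add [hkf] -> 6 lines: aqsqs ofj fswa ecpb hkf hwjru
Hunk 5: at line 1 remove [ofj,fswa,ecpb] add [fwg,uoz,mji] -> 6 lines: aqsqs fwg uoz mji hkf hwjru
Hunk 6: at line 2 remove [mji] add [mbiei,sck,ksbm] -> 8 lines: aqsqs fwg uoz mbiei sck ksbm hkf hwjru
Hunk 7: at line 2 remove [mbiei,sck] add [dyga,vqjxd,jht] -> 9 lines: aqsqs fwg uoz dyga vqjxd jht ksbm hkf hwjru
Final line count: 9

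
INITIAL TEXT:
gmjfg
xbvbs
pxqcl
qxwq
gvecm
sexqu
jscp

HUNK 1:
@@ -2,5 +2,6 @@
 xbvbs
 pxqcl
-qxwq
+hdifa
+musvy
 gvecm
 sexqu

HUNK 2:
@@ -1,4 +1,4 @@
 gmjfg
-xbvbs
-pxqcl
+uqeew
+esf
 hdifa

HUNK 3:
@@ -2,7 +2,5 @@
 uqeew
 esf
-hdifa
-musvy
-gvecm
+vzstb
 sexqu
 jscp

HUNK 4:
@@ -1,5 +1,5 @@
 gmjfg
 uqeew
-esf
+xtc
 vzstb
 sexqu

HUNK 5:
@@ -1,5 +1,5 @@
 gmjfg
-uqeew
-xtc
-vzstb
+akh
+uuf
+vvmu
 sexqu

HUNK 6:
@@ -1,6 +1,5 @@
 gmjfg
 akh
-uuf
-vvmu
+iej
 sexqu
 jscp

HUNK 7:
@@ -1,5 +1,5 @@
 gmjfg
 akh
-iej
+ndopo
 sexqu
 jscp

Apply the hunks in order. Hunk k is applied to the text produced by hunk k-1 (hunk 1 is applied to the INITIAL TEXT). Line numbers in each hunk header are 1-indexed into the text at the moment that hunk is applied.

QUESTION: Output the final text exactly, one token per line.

Hunk 1: at line 2 remove [qxwq] add [hdifa,musvy] -> 8 lines: gmjfg xbvbs pxqcl hdifa musvy gvecm sexqu jscp
Hunk 2: at line 1 remove [xbvbs,pxqcl] add [uqeew,esf] -> 8 lines: gmjfg uqeew esf hdifa musvy gvecm sexqu jscp
Hunk 3: at line 2 remove [hdifa,musvy,gvecm] add [vzstb] -> 6 lines: gmjfg uqeew esf vzstb sexqu jscp
Hunk 4: at line 1 remove [esf] add [xtc] -> 6 lines: gmjfg uqeew xtc vzstb sexqu jscp
Hunk 5: at line 1 remove [uqeew,xtc,vzstb] add [akh,uuf,vvmu] -> 6 lines: gmjfg akh uuf vvmu sexqu jscp
Hunk 6: at line 1 remove [uuf,vvmu] add [iej] -> 5 lines: gmjfg akh iej sexqu jscp
Hunk 7: at line 1 remove [iej] add [ndopo] -> 5 lines: gmjfg akh ndopo sexqu jscp

Answer: gmjfg
akh
ndopo
sexqu
jscp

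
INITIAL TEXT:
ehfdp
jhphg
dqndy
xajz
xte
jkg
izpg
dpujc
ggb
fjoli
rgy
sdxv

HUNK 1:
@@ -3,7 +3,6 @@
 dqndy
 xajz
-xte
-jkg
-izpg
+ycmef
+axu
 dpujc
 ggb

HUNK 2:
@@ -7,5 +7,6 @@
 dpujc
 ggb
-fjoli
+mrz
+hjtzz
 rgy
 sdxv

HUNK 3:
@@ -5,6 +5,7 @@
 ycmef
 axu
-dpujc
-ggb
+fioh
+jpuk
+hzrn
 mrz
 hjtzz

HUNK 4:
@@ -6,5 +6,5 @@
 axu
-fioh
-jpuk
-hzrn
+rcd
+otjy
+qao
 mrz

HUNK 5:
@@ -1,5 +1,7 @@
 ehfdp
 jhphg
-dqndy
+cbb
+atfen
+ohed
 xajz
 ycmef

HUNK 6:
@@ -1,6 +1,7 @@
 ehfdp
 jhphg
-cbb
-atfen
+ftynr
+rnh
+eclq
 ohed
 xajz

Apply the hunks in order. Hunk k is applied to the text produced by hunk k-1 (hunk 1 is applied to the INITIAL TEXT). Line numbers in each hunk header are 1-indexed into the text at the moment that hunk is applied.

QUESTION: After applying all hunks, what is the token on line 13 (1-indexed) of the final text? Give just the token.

Answer: mrz

Derivation:
Hunk 1: at line 3 remove [xte,jkg,izpg] add [ycmef,axu] -> 11 lines: ehfdp jhphg dqndy xajz ycmef axu dpujc ggb fjoli rgy sdxv
Hunk 2: at line 7 remove [fjoli] add [mrz,hjtzz] -> 12 lines: ehfdp jhphg dqndy xajz ycmef axu dpujc ggb mrz hjtzz rgy sdxv
Hunk 3: at line 5 remove [dpujc,ggb] add [fioh,jpuk,hzrn] -> 13 lines: ehfdp jhphg dqndy xajz ycmef axu fioh jpuk hzrn mrz hjtzz rgy sdxv
Hunk 4: at line 6 remove [fioh,jpuk,hzrn] add [rcd,otjy,qao] -> 13 lines: ehfdp jhphg dqndy xajz ycmef axu rcd otjy qao mrz hjtzz rgy sdxv
Hunk 5: at line 1 remove [dqndy] add [cbb,atfen,ohed] -> 15 lines: ehfdp jhphg cbb atfen ohed xajz ycmef axu rcd otjy qao mrz hjtzz rgy sdxv
Hunk 6: at line 1 remove [cbb,atfen] add [ftynr,rnh,eclq] -> 16 lines: ehfdp jhphg ftynr rnh eclq ohed xajz ycmef axu rcd otjy qao mrz hjtzz rgy sdxv
Final line 13: mrz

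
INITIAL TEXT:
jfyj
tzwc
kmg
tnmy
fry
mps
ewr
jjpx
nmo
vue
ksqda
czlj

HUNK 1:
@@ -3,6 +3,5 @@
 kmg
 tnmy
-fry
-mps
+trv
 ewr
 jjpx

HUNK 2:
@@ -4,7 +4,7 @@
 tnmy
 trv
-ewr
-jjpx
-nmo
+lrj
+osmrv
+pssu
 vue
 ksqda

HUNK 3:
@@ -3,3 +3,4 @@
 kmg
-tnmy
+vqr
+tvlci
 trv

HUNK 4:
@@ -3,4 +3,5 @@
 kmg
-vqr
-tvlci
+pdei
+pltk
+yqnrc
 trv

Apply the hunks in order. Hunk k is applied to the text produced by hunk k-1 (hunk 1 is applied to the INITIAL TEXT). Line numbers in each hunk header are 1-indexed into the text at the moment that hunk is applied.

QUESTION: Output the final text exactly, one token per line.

Hunk 1: at line 3 remove [fry,mps] add [trv] -> 11 lines: jfyj tzwc kmg tnmy trv ewr jjpx nmo vue ksqda czlj
Hunk 2: at line 4 remove [ewr,jjpx,nmo] add [lrj,osmrv,pssu] -> 11 lines: jfyj tzwc kmg tnmy trv lrj osmrv pssu vue ksqda czlj
Hunk 3: at line 3 remove [tnmy] add [vqr,tvlci] -> 12 lines: jfyj tzwc kmg vqr tvlci trv lrj osmrv pssu vue ksqda czlj
Hunk 4: at line 3 remove [vqr,tvlci] add [pdei,pltk,yqnrc] -> 13 lines: jfyj tzwc kmg pdei pltk yqnrc trv lrj osmrv pssu vue ksqda czlj

Answer: jfyj
tzwc
kmg
pdei
pltk
yqnrc
trv
lrj
osmrv
pssu
vue
ksqda
czlj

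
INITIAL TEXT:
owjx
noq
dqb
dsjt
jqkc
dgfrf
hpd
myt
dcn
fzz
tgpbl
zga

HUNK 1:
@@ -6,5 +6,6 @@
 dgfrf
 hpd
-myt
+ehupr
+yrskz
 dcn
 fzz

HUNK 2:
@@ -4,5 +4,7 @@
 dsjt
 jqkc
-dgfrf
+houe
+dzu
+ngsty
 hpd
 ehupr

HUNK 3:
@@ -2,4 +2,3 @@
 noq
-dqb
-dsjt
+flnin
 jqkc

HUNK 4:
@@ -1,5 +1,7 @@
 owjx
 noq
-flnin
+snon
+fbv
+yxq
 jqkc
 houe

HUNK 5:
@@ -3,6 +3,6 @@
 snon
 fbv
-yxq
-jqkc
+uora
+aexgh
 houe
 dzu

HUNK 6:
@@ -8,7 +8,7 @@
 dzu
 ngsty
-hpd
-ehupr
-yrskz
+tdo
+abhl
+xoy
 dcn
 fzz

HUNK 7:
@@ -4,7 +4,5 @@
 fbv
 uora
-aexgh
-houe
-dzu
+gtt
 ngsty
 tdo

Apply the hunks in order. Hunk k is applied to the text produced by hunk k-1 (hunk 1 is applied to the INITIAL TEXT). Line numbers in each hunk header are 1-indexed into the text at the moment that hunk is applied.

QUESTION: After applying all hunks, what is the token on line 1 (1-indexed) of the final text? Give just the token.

Hunk 1: at line 6 remove [myt] add [ehupr,yrskz] -> 13 lines: owjx noq dqb dsjt jqkc dgfrf hpd ehupr yrskz dcn fzz tgpbl zga
Hunk 2: at line 4 remove [dgfrf] add [houe,dzu,ngsty] -> 15 lines: owjx noq dqb dsjt jqkc houe dzu ngsty hpd ehupr yrskz dcn fzz tgpbl zga
Hunk 3: at line 2 remove [dqb,dsjt] add [flnin] -> 14 lines: owjx noq flnin jqkc houe dzu ngsty hpd ehupr yrskz dcn fzz tgpbl zga
Hunk 4: at line 1 remove [flnin] add [snon,fbv,yxq] -> 16 lines: owjx noq snon fbv yxq jqkc houe dzu ngsty hpd ehupr yrskz dcn fzz tgpbl zga
Hunk 5: at line 3 remove [yxq,jqkc] add [uora,aexgh] -> 16 lines: owjx noq snon fbv uora aexgh houe dzu ngsty hpd ehupr yrskz dcn fzz tgpbl zga
Hunk 6: at line 8 remove [hpd,ehupr,yrskz] add [tdo,abhl,xoy] -> 16 lines: owjx noq snon fbv uora aexgh houe dzu ngsty tdo abhl xoy dcn fzz tgpbl zga
Hunk 7: at line 4 remove [aexgh,houe,dzu] add [gtt] -> 14 lines: owjx noq snon fbv uora gtt ngsty tdo abhl xoy dcn fzz tgpbl zga
Final line 1: owjx

Answer: owjx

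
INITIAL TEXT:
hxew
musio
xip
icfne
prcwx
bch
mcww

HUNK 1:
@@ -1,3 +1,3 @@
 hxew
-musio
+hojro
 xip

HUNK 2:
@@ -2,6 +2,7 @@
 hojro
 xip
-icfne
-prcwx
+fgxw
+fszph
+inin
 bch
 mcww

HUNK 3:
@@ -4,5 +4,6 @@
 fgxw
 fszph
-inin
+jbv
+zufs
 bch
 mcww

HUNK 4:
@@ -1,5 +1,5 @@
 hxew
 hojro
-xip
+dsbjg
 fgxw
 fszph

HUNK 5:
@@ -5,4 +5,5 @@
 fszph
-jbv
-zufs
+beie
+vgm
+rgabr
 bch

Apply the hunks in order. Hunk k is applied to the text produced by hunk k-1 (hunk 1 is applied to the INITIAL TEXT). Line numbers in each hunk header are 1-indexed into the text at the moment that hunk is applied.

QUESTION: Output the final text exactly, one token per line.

Hunk 1: at line 1 remove [musio] add [hojro] -> 7 lines: hxew hojro xip icfne prcwx bch mcww
Hunk 2: at line 2 remove [icfne,prcwx] add [fgxw,fszph,inin] -> 8 lines: hxew hojro xip fgxw fszph inin bch mcww
Hunk 3: at line 4 remove [inin] add [jbv,zufs] -> 9 lines: hxew hojro xip fgxw fszph jbv zufs bch mcww
Hunk 4: at line 1 remove [xip] add [dsbjg] -> 9 lines: hxew hojro dsbjg fgxw fszph jbv zufs bch mcww
Hunk 5: at line 5 remove [jbv,zufs] add [beie,vgm,rgabr] -> 10 lines: hxew hojro dsbjg fgxw fszph beie vgm rgabr bch mcww

Answer: hxew
hojro
dsbjg
fgxw
fszph
beie
vgm
rgabr
bch
mcww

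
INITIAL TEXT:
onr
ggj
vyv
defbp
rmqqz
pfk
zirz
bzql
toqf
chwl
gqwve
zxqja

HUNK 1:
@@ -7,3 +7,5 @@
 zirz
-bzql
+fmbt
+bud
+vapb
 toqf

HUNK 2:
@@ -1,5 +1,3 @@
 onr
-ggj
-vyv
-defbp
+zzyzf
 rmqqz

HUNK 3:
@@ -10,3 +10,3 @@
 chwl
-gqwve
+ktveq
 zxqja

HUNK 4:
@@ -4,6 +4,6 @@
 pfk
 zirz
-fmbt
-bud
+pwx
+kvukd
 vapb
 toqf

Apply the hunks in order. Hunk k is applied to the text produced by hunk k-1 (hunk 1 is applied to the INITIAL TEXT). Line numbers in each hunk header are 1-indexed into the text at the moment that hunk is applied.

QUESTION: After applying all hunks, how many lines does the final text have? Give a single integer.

Answer: 12

Derivation:
Hunk 1: at line 7 remove [bzql] add [fmbt,bud,vapb] -> 14 lines: onr ggj vyv defbp rmqqz pfk zirz fmbt bud vapb toqf chwl gqwve zxqja
Hunk 2: at line 1 remove [ggj,vyv,defbp] add [zzyzf] -> 12 lines: onr zzyzf rmqqz pfk zirz fmbt bud vapb toqf chwl gqwve zxqja
Hunk 3: at line 10 remove [gqwve] add [ktveq] -> 12 lines: onr zzyzf rmqqz pfk zirz fmbt bud vapb toqf chwl ktveq zxqja
Hunk 4: at line 4 remove [fmbt,bud] add [pwx,kvukd] -> 12 lines: onr zzyzf rmqqz pfk zirz pwx kvukd vapb toqf chwl ktveq zxqja
Final line count: 12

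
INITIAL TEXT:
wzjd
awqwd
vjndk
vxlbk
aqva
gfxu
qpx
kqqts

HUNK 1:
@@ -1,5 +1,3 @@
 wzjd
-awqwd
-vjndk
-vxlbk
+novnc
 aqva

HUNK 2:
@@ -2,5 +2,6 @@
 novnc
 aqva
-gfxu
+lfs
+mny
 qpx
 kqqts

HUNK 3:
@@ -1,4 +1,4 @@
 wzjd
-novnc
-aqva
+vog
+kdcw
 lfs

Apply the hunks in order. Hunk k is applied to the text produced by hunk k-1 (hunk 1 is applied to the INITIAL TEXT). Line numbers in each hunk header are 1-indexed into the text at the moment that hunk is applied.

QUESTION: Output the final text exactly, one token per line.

Hunk 1: at line 1 remove [awqwd,vjndk,vxlbk] add [novnc] -> 6 lines: wzjd novnc aqva gfxu qpx kqqts
Hunk 2: at line 2 remove [gfxu] add [lfs,mny] -> 7 lines: wzjd novnc aqva lfs mny qpx kqqts
Hunk 3: at line 1 remove [novnc,aqva] add [vog,kdcw] -> 7 lines: wzjd vog kdcw lfs mny qpx kqqts

Answer: wzjd
vog
kdcw
lfs
mny
qpx
kqqts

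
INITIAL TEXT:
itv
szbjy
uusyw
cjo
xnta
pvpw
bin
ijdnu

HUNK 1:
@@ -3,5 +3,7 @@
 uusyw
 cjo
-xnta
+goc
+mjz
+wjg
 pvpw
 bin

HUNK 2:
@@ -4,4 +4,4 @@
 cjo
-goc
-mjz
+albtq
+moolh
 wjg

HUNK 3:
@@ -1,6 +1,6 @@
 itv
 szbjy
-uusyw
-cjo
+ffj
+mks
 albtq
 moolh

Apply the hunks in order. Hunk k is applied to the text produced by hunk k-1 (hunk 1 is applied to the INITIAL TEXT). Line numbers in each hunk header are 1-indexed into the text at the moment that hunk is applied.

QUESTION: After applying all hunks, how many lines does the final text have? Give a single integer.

Hunk 1: at line 3 remove [xnta] add [goc,mjz,wjg] -> 10 lines: itv szbjy uusyw cjo goc mjz wjg pvpw bin ijdnu
Hunk 2: at line 4 remove [goc,mjz] add [albtq,moolh] -> 10 lines: itv szbjy uusyw cjo albtq moolh wjg pvpw bin ijdnu
Hunk 3: at line 1 remove [uusyw,cjo] add [ffj,mks] -> 10 lines: itv szbjy ffj mks albtq moolh wjg pvpw bin ijdnu
Final line count: 10

Answer: 10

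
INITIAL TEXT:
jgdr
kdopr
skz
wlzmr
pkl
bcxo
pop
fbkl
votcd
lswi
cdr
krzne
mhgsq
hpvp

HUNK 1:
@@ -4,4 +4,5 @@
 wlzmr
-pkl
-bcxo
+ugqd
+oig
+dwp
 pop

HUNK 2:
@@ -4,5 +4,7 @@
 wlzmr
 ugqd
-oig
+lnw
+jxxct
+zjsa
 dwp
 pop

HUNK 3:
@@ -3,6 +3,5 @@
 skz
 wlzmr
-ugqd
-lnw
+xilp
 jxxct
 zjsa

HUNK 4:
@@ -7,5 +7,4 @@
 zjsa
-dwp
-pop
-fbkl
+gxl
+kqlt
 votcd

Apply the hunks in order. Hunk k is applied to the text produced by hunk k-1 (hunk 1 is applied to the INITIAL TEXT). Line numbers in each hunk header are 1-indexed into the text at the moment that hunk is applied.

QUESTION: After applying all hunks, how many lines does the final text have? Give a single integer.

Answer: 15

Derivation:
Hunk 1: at line 4 remove [pkl,bcxo] add [ugqd,oig,dwp] -> 15 lines: jgdr kdopr skz wlzmr ugqd oig dwp pop fbkl votcd lswi cdr krzne mhgsq hpvp
Hunk 2: at line 4 remove [oig] add [lnw,jxxct,zjsa] -> 17 lines: jgdr kdopr skz wlzmr ugqd lnw jxxct zjsa dwp pop fbkl votcd lswi cdr krzne mhgsq hpvp
Hunk 3: at line 3 remove [ugqd,lnw] add [xilp] -> 16 lines: jgdr kdopr skz wlzmr xilp jxxct zjsa dwp pop fbkl votcd lswi cdr krzne mhgsq hpvp
Hunk 4: at line 7 remove [dwp,pop,fbkl] add [gxl,kqlt] -> 15 lines: jgdr kdopr skz wlzmr xilp jxxct zjsa gxl kqlt votcd lswi cdr krzne mhgsq hpvp
Final line count: 15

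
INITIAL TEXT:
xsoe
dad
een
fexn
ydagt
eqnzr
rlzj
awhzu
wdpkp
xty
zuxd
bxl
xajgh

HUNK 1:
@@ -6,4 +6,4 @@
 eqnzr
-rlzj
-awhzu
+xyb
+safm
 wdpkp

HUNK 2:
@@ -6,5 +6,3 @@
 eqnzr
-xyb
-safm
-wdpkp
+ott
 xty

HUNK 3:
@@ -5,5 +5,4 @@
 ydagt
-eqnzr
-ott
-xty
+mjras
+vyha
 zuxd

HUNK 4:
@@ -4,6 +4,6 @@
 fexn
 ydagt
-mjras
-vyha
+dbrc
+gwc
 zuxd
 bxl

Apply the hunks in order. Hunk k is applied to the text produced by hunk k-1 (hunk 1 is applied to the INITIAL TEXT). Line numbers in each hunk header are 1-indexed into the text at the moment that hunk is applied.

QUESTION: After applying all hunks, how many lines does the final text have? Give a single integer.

Answer: 10

Derivation:
Hunk 1: at line 6 remove [rlzj,awhzu] add [xyb,safm] -> 13 lines: xsoe dad een fexn ydagt eqnzr xyb safm wdpkp xty zuxd bxl xajgh
Hunk 2: at line 6 remove [xyb,safm,wdpkp] add [ott] -> 11 lines: xsoe dad een fexn ydagt eqnzr ott xty zuxd bxl xajgh
Hunk 3: at line 5 remove [eqnzr,ott,xty] add [mjras,vyha] -> 10 lines: xsoe dad een fexn ydagt mjras vyha zuxd bxl xajgh
Hunk 4: at line 4 remove [mjras,vyha] add [dbrc,gwc] -> 10 lines: xsoe dad een fexn ydagt dbrc gwc zuxd bxl xajgh
Final line count: 10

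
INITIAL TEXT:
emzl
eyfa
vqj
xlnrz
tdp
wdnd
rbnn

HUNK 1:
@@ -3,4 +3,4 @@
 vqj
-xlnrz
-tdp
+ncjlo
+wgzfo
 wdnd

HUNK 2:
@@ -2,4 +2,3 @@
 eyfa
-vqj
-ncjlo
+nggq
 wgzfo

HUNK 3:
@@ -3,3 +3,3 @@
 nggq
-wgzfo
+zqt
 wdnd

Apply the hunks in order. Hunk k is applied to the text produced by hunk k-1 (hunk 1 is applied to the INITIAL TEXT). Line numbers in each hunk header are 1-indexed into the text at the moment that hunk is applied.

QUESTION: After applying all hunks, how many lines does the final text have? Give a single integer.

Hunk 1: at line 3 remove [xlnrz,tdp] add [ncjlo,wgzfo] -> 7 lines: emzl eyfa vqj ncjlo wgzfo wdnd rbnn
Hunk 2: at line 2 remove [vqj,ncjlo] add [nggq] -> 6 lines: emzl eyfa nggq wgzfo wdnd rbnn
Hunk 3: at line 3 remove [wgzfo] add [zqt] -> 6 lines: emzl eyfa nggq zqt wdnd rbnn
Final line count: 6

Answer: 6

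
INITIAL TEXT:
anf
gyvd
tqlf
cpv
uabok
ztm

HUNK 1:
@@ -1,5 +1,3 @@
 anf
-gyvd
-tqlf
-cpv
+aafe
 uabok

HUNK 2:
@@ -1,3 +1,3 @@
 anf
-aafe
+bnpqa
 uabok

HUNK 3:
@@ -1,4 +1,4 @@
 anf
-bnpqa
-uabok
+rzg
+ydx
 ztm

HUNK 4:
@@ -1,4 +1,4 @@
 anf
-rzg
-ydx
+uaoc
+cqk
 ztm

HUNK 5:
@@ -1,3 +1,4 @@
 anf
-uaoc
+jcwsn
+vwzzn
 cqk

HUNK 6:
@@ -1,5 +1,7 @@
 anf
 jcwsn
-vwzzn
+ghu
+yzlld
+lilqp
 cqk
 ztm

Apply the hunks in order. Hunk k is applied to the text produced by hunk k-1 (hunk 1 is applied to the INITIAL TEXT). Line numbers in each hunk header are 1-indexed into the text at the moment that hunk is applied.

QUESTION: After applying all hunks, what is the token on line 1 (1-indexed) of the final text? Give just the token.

Answer: anf

Derivation:
Hunk 1: at line 1 remove [gyvd,tqlf,cpv] add [aafe] -> 4 lines: anf aafe uabok ztm
Hunk 2: at line 1 remove [aafe] add [bnpqa] -> 4 lines: anf bnpqa uabok ztm
Hunk 3: at line 1 remove [bnpqa,uabok] add [rzg,ydx] -> 4 lines: anf rzg ydx ztm
Hunk 4: at line 1 remove [rzg,ydx] add [uaoc,cqk] -> 4 lines: anf uaoc cqk ztm
Hunk 5: at line 1 remove [uaoc] add [jcwsn,vwzzn] -> 5 lines: anf jcwsn vwzzn cqk ztm
Hunk 6: at line 1 remove [vwzzn] add [ghu,yzlld,lilqp] -> 7 lines: anf jcwsn ghu yzlld lilqp cqk ztm
Final line 1: anf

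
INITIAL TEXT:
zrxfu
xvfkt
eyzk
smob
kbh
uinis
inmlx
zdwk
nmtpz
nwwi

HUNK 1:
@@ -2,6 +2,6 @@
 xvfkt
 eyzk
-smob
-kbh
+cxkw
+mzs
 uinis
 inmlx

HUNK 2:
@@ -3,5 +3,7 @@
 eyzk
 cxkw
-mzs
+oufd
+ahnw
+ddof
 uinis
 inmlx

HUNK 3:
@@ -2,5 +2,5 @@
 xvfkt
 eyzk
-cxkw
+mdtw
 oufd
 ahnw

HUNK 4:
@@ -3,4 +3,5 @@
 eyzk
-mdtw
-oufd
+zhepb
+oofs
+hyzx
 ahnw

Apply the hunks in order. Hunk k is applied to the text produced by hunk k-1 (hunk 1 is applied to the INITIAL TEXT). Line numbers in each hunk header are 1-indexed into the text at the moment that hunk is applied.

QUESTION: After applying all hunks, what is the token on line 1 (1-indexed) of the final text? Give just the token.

Answer: zrxfu

Derivation:
Hunk 1: at line 2 remove [smob,kbh] add [cxkw,mzs] -> 10 lines: zrxfu xvfkt eyzk cxkw mzs uinis inmlx zdwk nmtpz nwwi
Hunk 2: at line 3 remove [mzs] add [oufd,ahnw,ddof] -> 12 lines: zrxfu xvfkt eyzk cxkw oufd ahnw ddof uinis inmlx zdwk nmtpz nwwi
Hunk 3: at line 2 remove [cxkw] add [mdtw] -> 12 lines: zrxfu xvfkt eyzk mdtw oufd ahnw ddof uinis inmlx zdwk nmtpz nwwi
Hunk 4: at line 3 remove [mdtw,oufd] add [zhepb,oofs,hyzx] -> 13 lines: zrxfu xvfkt eyzk zhepb oofs hyzx ahnw ddof uinis inmlx zdwk nmtpz nwwi
Final line 1: zrxfu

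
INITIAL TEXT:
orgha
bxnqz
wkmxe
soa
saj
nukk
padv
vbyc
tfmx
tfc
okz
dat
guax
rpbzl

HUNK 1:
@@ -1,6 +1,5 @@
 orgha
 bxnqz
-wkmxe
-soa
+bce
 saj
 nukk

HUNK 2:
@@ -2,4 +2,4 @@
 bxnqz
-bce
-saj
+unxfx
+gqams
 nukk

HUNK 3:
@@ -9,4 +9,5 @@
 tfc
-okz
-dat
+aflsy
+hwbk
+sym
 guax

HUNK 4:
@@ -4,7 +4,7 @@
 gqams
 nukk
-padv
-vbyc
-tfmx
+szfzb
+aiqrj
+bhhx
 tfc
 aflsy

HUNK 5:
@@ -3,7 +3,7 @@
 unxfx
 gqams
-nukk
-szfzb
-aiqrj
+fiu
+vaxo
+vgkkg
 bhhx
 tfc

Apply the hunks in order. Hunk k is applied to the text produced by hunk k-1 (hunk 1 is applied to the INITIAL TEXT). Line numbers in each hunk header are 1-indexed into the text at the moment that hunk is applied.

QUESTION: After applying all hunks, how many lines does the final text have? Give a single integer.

Answer: 14

Derivation:
Hunk 1: at line 1 remove [wkmxe,soa] add [bce] -> 13 lines: orgha bxnqz bce saj nukk padv vbyc tfmx tfc okz dat guax rpbzl
Hunk 2: at line 2 remove [bce,saj] add [unxfx,gqams] -> 13 lines: orgha bxnqz unxfx gqams nukk padv vbyc tfmx tfc okz dat guax rpbzl
Hunk 3: at line 9 remove [okz,dat] add [aflsy,hwbk,sym] -> 14 lines: orgha bxnqz unxfx gqams nukk padv vbyc tfmx tfc aflsy hwbk sym guax rpbzl
Hunk 4: at line 4 remove [padv,vbyc,tfmx] add [szfzb,aiqrj,bhhx] -> 14 lines: orgha bxnqz unxfx gqams nukk szfzb aiqrj bhhx tfc aflsy hwbk sym guax rpbzl
Hunk 5: at line 3 remove [nukk,szfzb,aiqrj] add [fiu,vaxo,vgkkg] -> 14 lines: orgha bxnqz unxfx gqams fiu vaxo vgkkg bhhx tfc aflsy hwbk sym guax rpbzl
Final line count: 14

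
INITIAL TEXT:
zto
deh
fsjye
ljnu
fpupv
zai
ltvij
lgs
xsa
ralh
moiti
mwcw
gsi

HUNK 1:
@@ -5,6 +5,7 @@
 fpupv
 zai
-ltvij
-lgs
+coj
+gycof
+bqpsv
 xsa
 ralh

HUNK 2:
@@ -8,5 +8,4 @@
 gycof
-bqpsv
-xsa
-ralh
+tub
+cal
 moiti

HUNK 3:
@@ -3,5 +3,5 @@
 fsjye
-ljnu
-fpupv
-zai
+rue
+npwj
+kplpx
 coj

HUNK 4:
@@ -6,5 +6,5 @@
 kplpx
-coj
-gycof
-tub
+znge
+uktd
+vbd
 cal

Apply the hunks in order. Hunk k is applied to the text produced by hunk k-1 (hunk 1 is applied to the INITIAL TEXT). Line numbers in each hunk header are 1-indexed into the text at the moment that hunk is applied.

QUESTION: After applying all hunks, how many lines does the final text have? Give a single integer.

Answer: 13

Derivation:
Hunk 1: at line 5 remove [ltvij,lgs] add [coj,gycof,bqpsv] -> 14 lines: zto deh fsjye ljnu fpupv zai coj gycof bqpsv xsa ralh moiti mwcw gsi
Hunk 2: at line 8 remove [bqpsv,xsa,ralh] add [tub,cal] -> 13 lines: zto deh fsjye ljnu fpupv zai coj gycof tub cal moiti mwcw gsi
Hunk 3: at line 3 remove [ljnu,fpupv,zai] add [rue,npwj,kplpx] -> 13 lines: zto deh fsjye rue npwj kplpx coj gycof tub cal moiti mwcw gsi
Hunk 4: at line 6 remove [coj,gycof,tub] add [znge,uktd,vbd] -> 13 lines: zto deh fsjye rue npwj kplpx znge uktd vbd cal moiti mwcw gsi
Final line count: 13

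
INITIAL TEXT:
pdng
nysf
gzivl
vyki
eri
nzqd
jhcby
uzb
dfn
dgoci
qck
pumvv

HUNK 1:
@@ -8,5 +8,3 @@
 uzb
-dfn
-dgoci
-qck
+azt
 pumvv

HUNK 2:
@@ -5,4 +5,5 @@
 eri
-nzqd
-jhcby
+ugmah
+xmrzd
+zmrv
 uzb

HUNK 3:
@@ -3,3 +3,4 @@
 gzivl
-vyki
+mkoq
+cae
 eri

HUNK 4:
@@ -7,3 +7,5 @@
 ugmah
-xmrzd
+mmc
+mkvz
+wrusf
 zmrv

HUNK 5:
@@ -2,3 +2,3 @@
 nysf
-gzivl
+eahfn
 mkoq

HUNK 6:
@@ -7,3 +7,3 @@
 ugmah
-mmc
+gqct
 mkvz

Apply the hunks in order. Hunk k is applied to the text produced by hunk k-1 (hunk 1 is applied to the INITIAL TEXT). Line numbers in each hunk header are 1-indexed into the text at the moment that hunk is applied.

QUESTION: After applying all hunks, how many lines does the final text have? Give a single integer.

Answer: 14

Derivation:
Hunk 1: at line 8 remove [dfn,dgoci,qck] add [azt] -> 10 lines: pdng nysf gzivl vyki eri nzqd jhcby uzb azt pumvv
Hunk 2: at line 5 remove [nzqd,jhcby] add [ugmah,xmrzd,zmrv] -> 11 lines: pdng nysf gzivl vyki eri ugmah xmrzd zmrv uzb azt pumvv
Hunk 3: at line 3 remove [vyki] add [mkoq,cae] -> 12 lines: pdng nysf gzivl mkoq cae eri ugmah xmrzd zmrv uzb azt pumvv
Hunk 4: at line 7 remove [xmrzd] add [mmc,mkvz,wrusf] -> 14 lines: pdng nysf gzivl mkoq cae eri ugmah mmc mkvz wrusf zmrv uzb azt pumvv
Hunk 5: at line 2 remove [gzivl] add [eahfn] -> 14 lines: pdng nysf eahfn mkoq cae eri ugmah mmc mkvz wrusf zmrv uzb azt pumvv
Hunk 6: at line 7 remove [mmc] add [gqct] -> 14 lines: pdng nysf eahfn mkoq cae eri ugmah gqct mkvz wrusf zmrv uzb azt pumvv
Final line count: 14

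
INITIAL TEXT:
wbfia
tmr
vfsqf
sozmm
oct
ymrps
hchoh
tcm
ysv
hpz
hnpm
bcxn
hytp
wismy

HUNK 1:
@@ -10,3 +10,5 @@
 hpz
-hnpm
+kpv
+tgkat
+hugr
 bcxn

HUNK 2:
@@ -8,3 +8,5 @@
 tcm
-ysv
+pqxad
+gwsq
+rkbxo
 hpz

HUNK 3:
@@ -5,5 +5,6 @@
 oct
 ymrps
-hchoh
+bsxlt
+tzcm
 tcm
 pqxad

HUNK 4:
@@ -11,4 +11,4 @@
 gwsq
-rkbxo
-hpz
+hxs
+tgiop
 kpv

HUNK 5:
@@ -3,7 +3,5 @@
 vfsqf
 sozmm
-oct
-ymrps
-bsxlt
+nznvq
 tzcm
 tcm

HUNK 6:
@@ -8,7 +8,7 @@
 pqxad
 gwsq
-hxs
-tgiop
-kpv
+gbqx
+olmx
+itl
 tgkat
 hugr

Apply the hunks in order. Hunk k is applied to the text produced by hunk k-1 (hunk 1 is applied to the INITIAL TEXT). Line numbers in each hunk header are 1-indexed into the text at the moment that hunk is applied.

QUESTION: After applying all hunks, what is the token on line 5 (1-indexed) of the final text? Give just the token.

Hunk 1: at line 10 remove [hnpm] add [kpv,tgkat,hugr] -> 16 lines: wbfia tmr vfsqf sozmm oct ymrps hchoh tcm ysv hpz kpv tgkat hugr bcxn hytp wismy
Hunk 2: at line 8 remove [ysv] add [pqxad,gwsq,rkbxo] -> 18 lines: wbfia tmr vfsqf sozmm oct ymrps hchoh tcm pqxad gwsq rkbxo hpz kpv tgkat hugr bcxn hytp wismy
Hunk 3: at line 5 remove [hchoh] add [bsxlt,tzcm] -> 19 lines: wbfia tmr vfsqf sozmm oct ymrps bsxlt tzcm tcm pqxad gwsq rkbxo hpz kpv tgkat hugr bcxn hytp wismy
Hunk 4: at line 11 remove [rkbxo,hpz] add [hxs,tgiop] -> 19 lines: wbfia tmr vfsqf sozmm oct ymrps bsxlt tzcm tcm pqxad gwsq hxs tgiop kpv tgkat hugr bcxn hytp wismy
Hunk 5: at line 3 remove [oct,ymrps,bsxlt] add [nznvq] -> 17 lines: wbfia tmr vfsqf sozmm nznvq tzcm tcm pqxad gwsq hxs tgiop kpv tgkat hugr bcxn hytp wismy
Hunk 6: at line 8 remove [hxs,tgiop,kpv] add [gbqx,olmx,itl] -> 17 lines: wbfia tmr vfsqf sozmm nznvq tzcm tcm pqxad gwsq gbqx olmx itl tgkat hugr bcxn hytp wismy
Final line 5: nznvq

Answer: nznvq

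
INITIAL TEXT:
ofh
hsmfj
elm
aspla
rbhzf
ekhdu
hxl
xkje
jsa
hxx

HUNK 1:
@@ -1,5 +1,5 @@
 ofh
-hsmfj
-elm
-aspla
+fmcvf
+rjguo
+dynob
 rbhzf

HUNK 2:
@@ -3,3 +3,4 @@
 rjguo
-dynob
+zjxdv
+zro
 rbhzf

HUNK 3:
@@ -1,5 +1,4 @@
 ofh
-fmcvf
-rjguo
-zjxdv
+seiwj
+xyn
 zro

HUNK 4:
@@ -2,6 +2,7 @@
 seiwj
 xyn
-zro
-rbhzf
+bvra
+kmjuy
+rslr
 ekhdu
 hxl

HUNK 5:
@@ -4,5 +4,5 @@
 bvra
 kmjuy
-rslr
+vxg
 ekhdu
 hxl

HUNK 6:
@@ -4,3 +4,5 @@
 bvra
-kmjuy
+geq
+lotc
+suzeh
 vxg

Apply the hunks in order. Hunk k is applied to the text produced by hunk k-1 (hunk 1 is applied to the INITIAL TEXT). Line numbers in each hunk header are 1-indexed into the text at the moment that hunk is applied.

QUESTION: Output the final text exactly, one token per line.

Answer: ofh
seiwj
xyn
bvra
geq
lotc
suzeh
vxg
ekhdu
hxl
xkje
jsa
hxx

Derivation:
Hunk 1: at line 1 remove [hsmfj,elm,aspla] add [fmcvf,rjguo,dynob] -> 10 lines: ofh fmcvf rjguo dynob rbhzf ekhdu hxl xkje jsa hxx
Hunk 2: at line 3 remove [dynob] add [zjxdv,zro] -> 11 lines: ofh fmcvf rjguo zjxdv zro rbhzf ekhdu hxl xkje jsa hxx
Hunk 3: at line 1 remove [fmcvf,rjguo,zjxdv] add [seiwj,xyn] -> 10 lines: ofh seiwj xyn zro rbhzf ekhdu hxl xkje jsa hxx
Hunk 4: at line 2 remove [zro,rbhzf] add [bvra,kmjuy,rslr] -> 11 lines: ofh seiwj xyn bvra kmjuy rslr ekhdu hxl xkje jsa hxx
Hunk 5: at line 4 remove [rslr] add [vxg] -> 11 lines: ofh seiwj xyn bvra kmjuy vxg ekhdu hxl xkje jsa hxx
Hunk 6: at line 4 remove [kmjuy] add [geq,lotc,suzeh] -> 13 lines: ofh seiwj xyn bvra geq lotc suzeh vxg ekhdu hxl xkje jsa hxx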